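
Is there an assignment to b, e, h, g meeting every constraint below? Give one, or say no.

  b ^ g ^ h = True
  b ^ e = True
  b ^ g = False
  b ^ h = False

b=T, e=F, h=T, g=T

b ^ g ^ h = T ^ T ^ T = True ✓
b ^ e = T ^ F = True ✓
b ^ g = T ^ T = False ✓
b ^ h = T ^ T = False ✓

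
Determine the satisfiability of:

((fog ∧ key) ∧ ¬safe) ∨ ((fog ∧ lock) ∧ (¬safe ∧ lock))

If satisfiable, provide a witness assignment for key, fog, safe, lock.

key = False; fog = True; safe = False; lock = True

  ((fog ∧ key) ∧ ¬safe) ∨ ((fog ∧ lock) ∧ (¬safe ∧ lock)) = True
    (fog ∧ key) ∧ ¬safe = False
      fog ∧ key = False
      ¬safe = True
    (fog ∧ lock) ∧ (¬safe ∧ lock) = True
      fog ∧ lock = True
      ¬safe ∧ lock = True
        ¬safe = True
The formula evaluates to True.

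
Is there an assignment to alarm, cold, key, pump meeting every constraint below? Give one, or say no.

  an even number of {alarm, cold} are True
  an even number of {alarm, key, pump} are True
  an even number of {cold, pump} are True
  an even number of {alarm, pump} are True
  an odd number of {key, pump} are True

alarm=T, cold=T, key=F, pump=T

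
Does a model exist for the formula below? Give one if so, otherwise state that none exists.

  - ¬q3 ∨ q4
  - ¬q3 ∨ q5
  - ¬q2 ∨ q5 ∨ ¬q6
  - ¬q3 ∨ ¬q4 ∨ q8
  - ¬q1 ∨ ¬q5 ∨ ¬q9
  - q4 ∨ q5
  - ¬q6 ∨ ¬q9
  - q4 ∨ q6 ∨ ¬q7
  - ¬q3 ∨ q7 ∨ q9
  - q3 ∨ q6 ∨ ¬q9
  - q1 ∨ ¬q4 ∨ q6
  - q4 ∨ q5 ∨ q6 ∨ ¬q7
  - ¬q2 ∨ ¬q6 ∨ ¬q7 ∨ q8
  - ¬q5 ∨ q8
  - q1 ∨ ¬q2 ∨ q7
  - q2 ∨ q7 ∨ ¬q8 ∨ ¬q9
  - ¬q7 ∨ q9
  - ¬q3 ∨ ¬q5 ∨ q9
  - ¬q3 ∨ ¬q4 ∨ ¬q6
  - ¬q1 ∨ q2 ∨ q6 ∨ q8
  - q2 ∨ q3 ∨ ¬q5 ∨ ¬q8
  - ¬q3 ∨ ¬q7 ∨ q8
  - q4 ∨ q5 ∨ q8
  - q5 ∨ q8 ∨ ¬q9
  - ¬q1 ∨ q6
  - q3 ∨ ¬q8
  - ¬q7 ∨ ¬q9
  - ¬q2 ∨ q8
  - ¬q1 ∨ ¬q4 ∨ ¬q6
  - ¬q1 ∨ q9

Set q1 = False.
Try q2 = True:
  (q1 ∨ ¬q2 ∨ q7) forces q7 = True.
  (¬q7 ∨ q9) forces q9 = True.
  clause (¬q7 ∨ ¬q9) is falsified — backtrack.
So q2 = False.
Try q3 = True:
  (¬q3 ∨ q4) forces q4 = True.
  (¬q3 ∨ q5) forces q5 = True.
  (¬q3 ∨ ¬q4 ∨ q8) forces q8 = True.
  (q1 ∨ ¬q4 ∨ q6) forces q6 = True.
  clause (¬q3 ∨ ¬q4 ∨ ¬q6) is falsified — backtrack.
So q3 = False.
  then (q3 ∨ ¬q8) forces q8 = False.
  then (¬q5 ∨ q8) forces q5 = False.
  then (q4 ∨ q5 ∨ q8) forces q4 = True.
  then (q5 ∨ q8 ∨ ¬q9) forces q9 = False.
  then (q1 ∨ ¬q4 ∨ q6) forces q6 = True.
  then (¬q7 ∨ q9) forces q7 = False.
All clauses satisfied.

q1 = False, q2 = False, q3 = False, q4 = True, q5 = False, q6 = True, q7 = False, q8 = False, q9 = False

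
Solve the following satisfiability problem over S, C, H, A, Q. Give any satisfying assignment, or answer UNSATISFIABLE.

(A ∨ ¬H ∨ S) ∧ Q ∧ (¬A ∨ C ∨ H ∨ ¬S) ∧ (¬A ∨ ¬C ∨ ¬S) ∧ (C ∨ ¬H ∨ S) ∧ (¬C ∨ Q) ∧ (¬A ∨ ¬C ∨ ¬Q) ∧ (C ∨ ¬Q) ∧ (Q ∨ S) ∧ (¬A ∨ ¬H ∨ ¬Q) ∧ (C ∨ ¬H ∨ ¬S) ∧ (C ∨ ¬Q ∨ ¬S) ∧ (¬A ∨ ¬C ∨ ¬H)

S = False, C = True, H = False, A = False, Q = True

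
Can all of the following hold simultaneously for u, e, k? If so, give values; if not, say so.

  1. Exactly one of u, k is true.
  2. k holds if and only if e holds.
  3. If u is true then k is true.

u: False; e: True; k: True

  (1) {u, k}: 1 true — exactly one ✓
  (2) k=T, e=T — same ✓
  (3) u=F ⇒ k: vacuous ✓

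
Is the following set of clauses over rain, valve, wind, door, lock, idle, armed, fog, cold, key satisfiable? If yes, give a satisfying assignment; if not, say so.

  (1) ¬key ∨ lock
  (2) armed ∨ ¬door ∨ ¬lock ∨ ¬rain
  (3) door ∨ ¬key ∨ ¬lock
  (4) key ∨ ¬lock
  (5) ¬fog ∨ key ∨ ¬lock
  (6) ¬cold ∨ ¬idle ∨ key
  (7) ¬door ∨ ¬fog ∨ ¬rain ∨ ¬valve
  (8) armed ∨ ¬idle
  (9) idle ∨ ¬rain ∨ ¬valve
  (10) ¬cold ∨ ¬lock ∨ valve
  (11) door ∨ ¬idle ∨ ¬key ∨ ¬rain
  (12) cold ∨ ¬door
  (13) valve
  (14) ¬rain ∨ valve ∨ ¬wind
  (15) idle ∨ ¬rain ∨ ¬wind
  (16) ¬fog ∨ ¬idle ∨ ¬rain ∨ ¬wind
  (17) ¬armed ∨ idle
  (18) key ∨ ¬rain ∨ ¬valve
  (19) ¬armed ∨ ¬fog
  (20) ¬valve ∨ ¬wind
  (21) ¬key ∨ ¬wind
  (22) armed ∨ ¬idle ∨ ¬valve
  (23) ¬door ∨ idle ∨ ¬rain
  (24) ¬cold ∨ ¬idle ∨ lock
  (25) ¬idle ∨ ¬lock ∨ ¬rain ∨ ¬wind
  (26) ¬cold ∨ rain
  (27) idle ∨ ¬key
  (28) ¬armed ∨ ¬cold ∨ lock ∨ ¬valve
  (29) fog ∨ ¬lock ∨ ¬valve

Unit clause (valve) forces valve = True.
In (¬valve ∨ ¬wind) only ¬wind is left, so wind = False.
Set rain = False.
  then (¬cold ∨ rain) forces cold = False.
  then (cold ∨ ¬door) forces door = False.
Try lock = True:
  (door ∨ ¬key ∨ ¬lock) forces key = False.
  clause (key ∨ ¬lock) is falsified — backtrack.
So lock = False.
  then (¬key ∨ lock) forces key = False.
Set idle = True.
  then (armed ∨ ¬idle) forces armed = True.
  then (¬armed ∨ ¬fog) forces fog = False.
All clauses satisfied.

rain: False, valve: True, wind: False, door: False, lock: False, idle: True, armed: True, fog: False, cold: False, key: False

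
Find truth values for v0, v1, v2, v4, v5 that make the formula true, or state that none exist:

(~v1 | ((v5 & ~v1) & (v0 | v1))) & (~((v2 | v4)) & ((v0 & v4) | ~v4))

v0 = True, v1 = False, v2 = False, v4 = False, v5 = True

  ~v1 | ((v5 & ~v1) & (v0 | v1)) = True
    ~v1 = True
    (v5 & ~v1) & (v0 | v1) = True
      v5 & ~v1 = True
        ~v1 = True
      v0 | v1 = True
  ~((v2 | v4)) & ((v0 & v4) | ~v4) = True
    ~((v2 | v4)) = True
      v2 | v4 = False
    (v0 & v4) | ~v4 = True
      v0 & v4 = False
      ~v4 = True
Both conjuncts True, so the formula holds.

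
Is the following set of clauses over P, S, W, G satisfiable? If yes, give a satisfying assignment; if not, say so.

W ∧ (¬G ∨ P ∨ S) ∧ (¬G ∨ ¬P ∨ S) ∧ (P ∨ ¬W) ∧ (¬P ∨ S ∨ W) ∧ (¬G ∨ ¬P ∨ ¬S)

Unit clause (W) forces W = True.
In (P ∨ ¬W) only P is left, so P = True.
Set S = False.
  then (¬G ∨ ¬P ∨ S) forces G = False.
Check each clause:
  (W): W holds.
  (¬G ∨ P ∨ S): ¬G holds.
  (¬G ∨ ¬P ∨ S): ¬G holds.
  (P ∨ ¬W): P holds.
  (¬P ∨ S ∨ W): W holds.
  (¬G ∨ ¬P ∨ ¬S): ¬G holds.
All clauses satisfied.

P: True, S: False, W: True, G: False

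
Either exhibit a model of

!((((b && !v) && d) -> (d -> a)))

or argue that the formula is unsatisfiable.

a = False, v = False, d = True, b = True

  !((((b && !v) && d) -> (d -> a))) = True
    ((b && !v) && d) -> (d -> a) = False
      (b && !v) && d = True
        b && !v = True
          !v = True
      d -> a = False
The formula evaluates to True.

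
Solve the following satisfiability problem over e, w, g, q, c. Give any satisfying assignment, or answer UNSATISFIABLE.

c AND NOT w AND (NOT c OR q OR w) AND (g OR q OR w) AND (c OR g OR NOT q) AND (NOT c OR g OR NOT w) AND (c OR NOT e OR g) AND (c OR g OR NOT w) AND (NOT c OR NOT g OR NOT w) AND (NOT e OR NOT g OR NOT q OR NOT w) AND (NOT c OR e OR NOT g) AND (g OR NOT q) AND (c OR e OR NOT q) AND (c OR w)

e = True, w = False, g = True, q = True, c = True

Unit clause (c) forces c = True.
Unit clause (NOT w) forces w = False.
In (NOT c OR q OR w) only q is left, so q = True.
In (g OR NOT q) only g is left, so g = True.
In (NOT c OR e OR NOT g) only e is left, so e = True.
All clauses satisfied.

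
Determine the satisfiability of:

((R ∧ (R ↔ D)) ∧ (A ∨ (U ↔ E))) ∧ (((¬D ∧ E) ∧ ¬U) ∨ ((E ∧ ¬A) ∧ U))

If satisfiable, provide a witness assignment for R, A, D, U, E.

R = True, A = False, D = True, U = True, E = True

  (R ∧ (R ↔ D)) ∧ (A ∨ (U ↔ E)) = True
    R ∧ (R ↔ D) = True
      R ↔ D = True
    A ∨ (U ↔ E) = True
      U ↔ E = True
  ((¬D ∧ E) ∧ ¬U) ∨ ((E ∧ ¬A) ∧ U) = True
    (¬D ∧ E) ∧ ¬U = False
      ¬D ∧ E = False
        ¬D = False
      ¬U = False
    (E ∧ ¬A) ∧ U = True
      E ∧ ¬A = True
        ¬A = True
Both conjuncts True, so the formula holds.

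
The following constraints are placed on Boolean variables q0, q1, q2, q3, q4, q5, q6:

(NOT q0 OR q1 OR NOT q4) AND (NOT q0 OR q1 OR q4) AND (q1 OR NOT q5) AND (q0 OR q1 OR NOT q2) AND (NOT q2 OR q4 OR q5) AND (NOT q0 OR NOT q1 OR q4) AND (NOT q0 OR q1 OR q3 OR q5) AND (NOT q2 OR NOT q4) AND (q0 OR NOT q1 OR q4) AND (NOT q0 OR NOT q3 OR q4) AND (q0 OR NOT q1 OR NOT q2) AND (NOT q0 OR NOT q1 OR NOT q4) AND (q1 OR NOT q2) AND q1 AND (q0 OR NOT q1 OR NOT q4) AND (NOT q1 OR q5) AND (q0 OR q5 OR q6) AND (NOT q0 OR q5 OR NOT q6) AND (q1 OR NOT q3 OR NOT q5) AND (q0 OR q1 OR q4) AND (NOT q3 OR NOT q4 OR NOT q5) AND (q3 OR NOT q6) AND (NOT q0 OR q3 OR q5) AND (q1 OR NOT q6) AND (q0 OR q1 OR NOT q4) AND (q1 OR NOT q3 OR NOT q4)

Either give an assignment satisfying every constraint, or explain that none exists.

Unsatisfiable — no assignment works.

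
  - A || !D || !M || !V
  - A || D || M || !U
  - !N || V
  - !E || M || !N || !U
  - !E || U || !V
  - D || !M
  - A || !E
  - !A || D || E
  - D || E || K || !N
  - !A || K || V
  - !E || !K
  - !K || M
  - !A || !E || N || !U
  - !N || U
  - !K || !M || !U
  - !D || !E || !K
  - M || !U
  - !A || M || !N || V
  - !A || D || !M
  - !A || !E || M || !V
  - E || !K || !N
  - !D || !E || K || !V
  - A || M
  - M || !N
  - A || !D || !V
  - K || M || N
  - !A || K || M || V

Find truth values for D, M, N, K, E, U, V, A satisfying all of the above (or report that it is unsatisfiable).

Try D = False:
  (D || !M) forces M = False.
  (!K || M) forces K = False.
  (M || !U) forces U = False.
  (!N || U) forces N = False.
  clause (K || M || N) is falsified — backtrack.
So D = True.
Try M = False:
  (!K || M) forces K = False.
  (M || !U) forces U = False.
  (!N || U) forces N = False.
  clause (K || M || N) is falsified — backtrack.
So M = True.
Set N = False.
Set K = False.
Try E = True:
  (A || !E) forces A = True.
  (!A || K || V) forces V = True.
  clause (!D || !E || K || !V) is falsified — backtrack.
So E = False.
Set U = True.
Set V = False.
  then (!A || K || V) forces A = False.
All clauses satisfied.

D = True, M = True, N = False, K = False, E = False, U = True, V = False, A = False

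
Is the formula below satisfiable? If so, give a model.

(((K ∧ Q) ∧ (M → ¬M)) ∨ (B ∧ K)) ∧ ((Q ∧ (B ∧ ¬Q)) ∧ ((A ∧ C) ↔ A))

Unsatisfiable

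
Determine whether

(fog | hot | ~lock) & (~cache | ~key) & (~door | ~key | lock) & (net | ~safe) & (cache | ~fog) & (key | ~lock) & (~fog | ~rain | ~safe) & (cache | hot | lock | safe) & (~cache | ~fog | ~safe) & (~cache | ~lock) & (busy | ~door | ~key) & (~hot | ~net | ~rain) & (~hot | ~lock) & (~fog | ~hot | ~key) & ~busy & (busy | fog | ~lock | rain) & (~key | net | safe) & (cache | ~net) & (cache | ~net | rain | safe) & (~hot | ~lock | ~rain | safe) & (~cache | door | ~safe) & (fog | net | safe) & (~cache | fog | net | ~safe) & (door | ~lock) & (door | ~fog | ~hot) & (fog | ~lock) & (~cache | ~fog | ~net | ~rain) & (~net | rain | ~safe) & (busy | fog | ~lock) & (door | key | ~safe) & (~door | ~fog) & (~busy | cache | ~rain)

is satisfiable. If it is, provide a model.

cache = True, lock = False, rain = False, net = True, busy = False, hot = False, fog = False, key = False, door = True, safe = False

Unit clause (~busy) forces busy = False.
Try cache = False:
  (cache | ~fog) forces fog = False.
  (cache | ~net) forces net = False.
  (net | ~safe) forces safe = False.
  clause (fog | net | safe) is falsified — backtrack.
So cache = True.
  then (~cache | ~key) forces key = False.
  then (key | ~lock) forces lock = False.
Set rain = False.
Set net = True.
  then (~net | rain | ~safe) forces safe = False.
Set hot = False.
Set fog = False.
Set door = True.
All clauses satisfied.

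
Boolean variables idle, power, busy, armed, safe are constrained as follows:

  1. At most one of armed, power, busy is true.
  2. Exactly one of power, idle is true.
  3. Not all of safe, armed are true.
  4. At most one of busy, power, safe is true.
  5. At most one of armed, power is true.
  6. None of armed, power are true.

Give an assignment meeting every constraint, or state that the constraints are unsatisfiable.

idle = True, power = False, busy = False, armed = False, safe = False

  (1) {armed, power, busy}: 0 true — at most one ✓
  (2) {power, idle}: 1 true — exactly one ✓
  (3) {safe, armed}: 0/2 true — not all ✓
  (4) {busy, power, safe}: 0 true — at most one ✓
  (5) {armed, power}: 0 true — at most one ✓
  (6) {armed, power}: 0 true — none ✓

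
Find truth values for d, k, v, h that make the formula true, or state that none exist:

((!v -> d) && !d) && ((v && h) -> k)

d=F; k=T; v=T; h=F

  (!v -> d) && !d = True
    !v -> d = True
      !v = False
    !d = True
  (v && h) -> k = True
    v && h = False
Both conjuncts True, so the formula holds.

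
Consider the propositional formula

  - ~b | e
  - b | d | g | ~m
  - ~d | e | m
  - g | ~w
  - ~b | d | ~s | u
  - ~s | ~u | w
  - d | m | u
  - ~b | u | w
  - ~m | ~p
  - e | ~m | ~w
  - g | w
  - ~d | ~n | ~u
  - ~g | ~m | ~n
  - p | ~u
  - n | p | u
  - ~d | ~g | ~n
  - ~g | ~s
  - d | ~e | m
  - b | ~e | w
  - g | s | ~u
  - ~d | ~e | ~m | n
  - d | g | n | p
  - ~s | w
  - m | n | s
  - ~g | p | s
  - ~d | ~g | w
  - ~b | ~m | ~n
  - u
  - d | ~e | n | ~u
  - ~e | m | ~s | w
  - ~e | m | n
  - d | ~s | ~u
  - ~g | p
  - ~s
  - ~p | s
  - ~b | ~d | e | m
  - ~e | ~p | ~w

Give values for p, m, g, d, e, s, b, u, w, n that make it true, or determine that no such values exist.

Case s = True:
  Clause (~s) is falsified — contradiction.
Case s = False:
  (u) forces u = True.
  (p | ~u) forces p = True.
  Clause (~p | s) is falsified — contradiction.
Both cases fail, so the formula is unsatisfiable.

Unsatisfiable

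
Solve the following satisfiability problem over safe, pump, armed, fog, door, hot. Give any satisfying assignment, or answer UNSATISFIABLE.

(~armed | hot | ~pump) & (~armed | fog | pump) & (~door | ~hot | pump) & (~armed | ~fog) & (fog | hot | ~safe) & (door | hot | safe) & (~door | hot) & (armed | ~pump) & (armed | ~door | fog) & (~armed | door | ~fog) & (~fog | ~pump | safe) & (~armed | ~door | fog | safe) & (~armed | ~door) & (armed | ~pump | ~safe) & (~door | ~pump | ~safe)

Set safe = True.
Set pump = True.
  then (armed | ~pump) forces armed = True.
  then (~armed | ~door) forces door = False.
  then (~armed | hot | ~pump) forces hot = True.
  then (~armed | ~fog) forces fog = False.
All clauses satisfied.

safe = True; pump = True; armed = True; fog = False; door = False; hot = True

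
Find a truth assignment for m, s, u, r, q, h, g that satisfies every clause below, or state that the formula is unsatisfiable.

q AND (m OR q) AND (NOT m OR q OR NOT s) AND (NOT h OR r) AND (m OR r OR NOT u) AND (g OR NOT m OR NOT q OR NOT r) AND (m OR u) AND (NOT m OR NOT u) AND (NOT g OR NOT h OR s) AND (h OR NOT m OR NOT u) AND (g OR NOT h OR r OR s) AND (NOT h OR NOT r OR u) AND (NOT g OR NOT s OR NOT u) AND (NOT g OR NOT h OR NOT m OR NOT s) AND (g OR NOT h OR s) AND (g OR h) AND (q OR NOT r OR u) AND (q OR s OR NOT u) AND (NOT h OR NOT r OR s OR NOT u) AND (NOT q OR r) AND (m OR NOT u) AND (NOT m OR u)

Case m = True:
  (q) forces q = True.
  (NOT m OR NOT u) forces u = False.
  Clause (NOT m OR u) is falsified — contradiction.
Case m = False:
  (q) forces q = True.
  (m OR u) forces u = True.
  Clause (m OR NOT u) is falsified — contradiction.
Both cases fail, so the formula is unsatisfiable.

Unsatisfiable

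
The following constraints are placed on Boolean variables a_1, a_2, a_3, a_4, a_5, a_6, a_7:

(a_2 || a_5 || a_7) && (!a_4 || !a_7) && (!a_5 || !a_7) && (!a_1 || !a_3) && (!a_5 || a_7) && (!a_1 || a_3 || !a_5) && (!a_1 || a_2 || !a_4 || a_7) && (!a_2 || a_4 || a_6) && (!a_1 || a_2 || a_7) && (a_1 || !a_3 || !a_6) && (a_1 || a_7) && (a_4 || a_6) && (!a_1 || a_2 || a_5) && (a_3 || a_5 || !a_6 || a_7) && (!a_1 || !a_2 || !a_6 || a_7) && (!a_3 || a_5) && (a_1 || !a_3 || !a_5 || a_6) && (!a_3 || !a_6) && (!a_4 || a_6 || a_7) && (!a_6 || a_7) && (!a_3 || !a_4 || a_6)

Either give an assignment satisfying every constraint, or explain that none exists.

a_1 = False, a_2 = True, a_3 = False, a_4 = False, a_5 = False, a_6 = True, a_7 = True

Set a_1 = False.
  then (a_1 || a_7) forces a_7 = True.
  then (!a_4 || !a_7) forces a_4 = False.
  then (!a_5 || !a_7) forces a_5 = False.
  then (a_4 || a_6) forces a_6 = True.
  then (!a_3 || a_5) forces a_3 = False.
Set a_2 = True.
All clauses satisfied.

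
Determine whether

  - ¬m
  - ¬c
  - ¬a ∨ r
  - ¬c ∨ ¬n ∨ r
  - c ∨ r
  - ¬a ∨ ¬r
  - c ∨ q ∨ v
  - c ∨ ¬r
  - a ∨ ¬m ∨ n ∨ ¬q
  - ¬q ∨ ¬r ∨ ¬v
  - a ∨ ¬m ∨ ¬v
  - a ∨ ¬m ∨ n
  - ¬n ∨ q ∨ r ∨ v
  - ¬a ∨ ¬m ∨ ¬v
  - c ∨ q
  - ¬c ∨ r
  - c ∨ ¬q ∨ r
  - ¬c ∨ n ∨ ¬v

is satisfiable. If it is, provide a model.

Unsatisfiable

Case c = True:
  Clause (¬c) is falsified — contradiction.
Case c = False:
  (¬m) forces m = False.
  (c ∨ r) forces r = True.
  Clause (c ∨ ¬r) is falsified — contradiction.
Both cases fail, so the formula is unsatisfiable.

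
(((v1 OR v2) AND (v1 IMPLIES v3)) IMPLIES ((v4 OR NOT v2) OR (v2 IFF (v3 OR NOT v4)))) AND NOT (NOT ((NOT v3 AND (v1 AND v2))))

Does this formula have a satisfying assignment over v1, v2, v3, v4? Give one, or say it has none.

v1 = True, v2 = True, v3 = False, v4 = False

  ((v1 OR v2) AND (v1 IMPLIES v3)) IMPLIES ((v4 OR NOT v2) OR (v2 IFF (v3 OR NOT v4))) = True
    (v1 OR v2) AND (v1 IMPLIES v3) = False
      v1 OR v2 = True
      v1 IMPLIES v3 = False
    (v4 OR NOT v2) OR (v2 IFF (v3 OR NOT v4)) = True
      v4 OR NOT v2 = False
        NOT v2 = False
      v2 IFF (v3 OR NOT v4) = True
        v3 OR NOT v4 = True
          NOT v4 = True
  NOT (NOT ((NOT v3 AND (v1 AND v2)))) = True
    NOT ((NOT v3 AND (v1 AND v2))) = False
      NOT v3 AND (v1 AND v2) = True
        NOT v3 = True
        v1 AND v2 = True
Both conjuncts True, so the formula holds.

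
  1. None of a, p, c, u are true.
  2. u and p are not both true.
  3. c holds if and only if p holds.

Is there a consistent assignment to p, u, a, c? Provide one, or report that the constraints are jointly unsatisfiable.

p = False; u = False; a = False; c = False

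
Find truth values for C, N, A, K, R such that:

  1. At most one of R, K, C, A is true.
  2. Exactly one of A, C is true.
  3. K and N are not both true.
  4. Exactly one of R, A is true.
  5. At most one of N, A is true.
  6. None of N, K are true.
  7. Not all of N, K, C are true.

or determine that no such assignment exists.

C: False, N: False, A: True, K: False, R: False

  (1) {R, K, C, A}: 1 true — at most one ✓
  (2) {A, C}: 1 true — exactly one ✓
  (3) K=F, N=F — not both ✓
  (4) {R, A}: 1 true — exactly one ✓
  (5) {N, A}: 1 true — at most one ✓
  (6) {N, K}: 0 true — none ✓
  (7) {N, K, C}: 0/3 true — not all ✓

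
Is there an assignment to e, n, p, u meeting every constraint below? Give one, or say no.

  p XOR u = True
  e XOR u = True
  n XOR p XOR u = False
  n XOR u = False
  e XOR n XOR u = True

Adding constraints 1, 2, 3, 5 mod 2: every variable appears an even number of times on the left, so the left side is 0.
But the right sides sum to 1 (mod 2). 0 ≠ 1 — the system is inconsistent.

Unsatisfiable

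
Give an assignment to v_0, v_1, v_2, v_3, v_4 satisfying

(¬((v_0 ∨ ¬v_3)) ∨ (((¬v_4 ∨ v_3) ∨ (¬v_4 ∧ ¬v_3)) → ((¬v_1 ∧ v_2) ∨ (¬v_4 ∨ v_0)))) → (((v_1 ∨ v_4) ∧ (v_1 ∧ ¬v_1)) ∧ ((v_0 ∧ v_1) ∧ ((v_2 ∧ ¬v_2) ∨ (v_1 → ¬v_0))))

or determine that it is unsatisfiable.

The formula is unsatisfiable.

Case v_0 = True: the formula simplifies to ((v_1 ∨ v_4) ∧ (v_1 ∧ ¬v_1)) ∧ (v_1 ∧ ((v_2 ∧ ¬v_2) ∨ ¬v_1)).
  v_1 = True: the conjunct ¬v_1 is False.
  v_1 = False: the conjunct v_1 is False.
Case v_0 = False: the formula simplifies to ¬((¬(¬v_3) ∨ (((¬v_4 ∨ v_3) ∨ (¬v_4 ∧ ¬v_3)) → ((¬v_1 ∧ v_2) ∨ ¬v_4)))).
  v_4 = True: simplifies to ¬((¬(¬v_3) ∨ (v_3 → (¬v_1 ∧ v_2)))).
    v_3 = True: this becomes ¬((True ∨ (¬v_1 ∧ v_2))) = False.
    v_3 = False: this becomes ¬((False ∨ True)) = False.
  v_4 = False: this becomes ¬((¬(¬v_3) ∨ True)) = False.
Both cases fail — unsatisfiable.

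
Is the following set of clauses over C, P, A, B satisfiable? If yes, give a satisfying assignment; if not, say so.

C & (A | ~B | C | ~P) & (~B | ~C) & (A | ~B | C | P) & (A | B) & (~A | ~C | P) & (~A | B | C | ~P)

C = True, P = True, A = True, B = False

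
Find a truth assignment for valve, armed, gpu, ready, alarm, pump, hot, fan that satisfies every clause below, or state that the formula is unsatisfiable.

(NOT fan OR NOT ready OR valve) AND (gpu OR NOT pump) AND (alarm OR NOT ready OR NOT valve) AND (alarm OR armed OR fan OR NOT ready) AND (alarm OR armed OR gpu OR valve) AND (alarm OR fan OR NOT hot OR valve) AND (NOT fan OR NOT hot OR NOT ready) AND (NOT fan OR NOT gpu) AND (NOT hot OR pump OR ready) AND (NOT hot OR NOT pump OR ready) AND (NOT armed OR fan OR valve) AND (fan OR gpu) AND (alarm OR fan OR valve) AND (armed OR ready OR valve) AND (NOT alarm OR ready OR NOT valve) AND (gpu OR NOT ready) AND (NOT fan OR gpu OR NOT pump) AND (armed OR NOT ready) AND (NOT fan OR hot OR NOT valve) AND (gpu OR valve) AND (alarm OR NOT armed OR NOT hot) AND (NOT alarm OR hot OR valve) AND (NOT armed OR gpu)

Set valve = True.
Set armed = True.
  then (NOT armed OR gpu) forces gpu = True.
  then (NOT fan OR NOT gpu) forces fan = False.
Set ready = False.
  then (NOT alarm OR ready OR NOT valve) forces alarm = False.
  then (alarm OR NOT armed OR NOT hot) forces hot = False.
Set pump = False.
All clauses satisfied.

valve: True, armed: True, gpu: True, ready: False, alarm: False, pump: False, hot: False, fan: False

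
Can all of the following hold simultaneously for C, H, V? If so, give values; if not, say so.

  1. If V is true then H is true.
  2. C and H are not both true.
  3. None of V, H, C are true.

C: False, H: False, V: False

  (1) V=F ⇒ H: vacuous ✓
  (2) C=F, H=F — not both ✓
  (3) {V, H, C}: 0 true — none ✓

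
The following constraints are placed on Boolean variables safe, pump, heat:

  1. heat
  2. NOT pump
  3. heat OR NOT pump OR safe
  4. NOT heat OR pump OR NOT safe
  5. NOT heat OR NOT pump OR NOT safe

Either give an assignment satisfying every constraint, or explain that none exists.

safe: False; pump: False; heat: True

Unit clause (heat) forces heat = True.
Unit clause (NOT pump) forces pump = False.
In (NOT heat OR pump OR NOT safe) only NOT safe is left, so safe = False.
Check each clause:
  (heat): heat holds.
  (NOT pump): NOT pump holds.
  (heat OR NOT pump OR safe): heat holds.
  (NOT heat OR pump OR NOT safe): NOT safe holds.
  (NOT heat OR NOT pump OR NOT safe): NOT pump holds.
All clauses satisfied.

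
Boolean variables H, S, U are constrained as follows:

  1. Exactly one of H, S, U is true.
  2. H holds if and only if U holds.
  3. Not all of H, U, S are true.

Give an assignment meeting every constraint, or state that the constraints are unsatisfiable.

H: False, S: True, U: False

  (1) {H, S, U}: 1 true — exactly one ✓
  (2) H=F, U=F — same ✓
  (3) {H, U, S}: 1/3 true — not all ✓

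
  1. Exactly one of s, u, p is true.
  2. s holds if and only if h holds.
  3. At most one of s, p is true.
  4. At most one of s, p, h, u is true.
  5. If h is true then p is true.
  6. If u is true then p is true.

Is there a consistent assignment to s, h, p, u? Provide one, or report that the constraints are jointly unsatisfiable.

s: False, h: False, p: True, u: False

  (1) {s, u, p}: 1 true — exactly one ✓
  (2) s=F, h=F — same ✓
  (3) {s, p}: 1 true — at most one ✓
  (4) {s, p, h, u}: 1 true — at most one ✓
  (5) h=F ⇒ p: vacuous ✓
  (6) u=F ⇒ p: vacuous ✓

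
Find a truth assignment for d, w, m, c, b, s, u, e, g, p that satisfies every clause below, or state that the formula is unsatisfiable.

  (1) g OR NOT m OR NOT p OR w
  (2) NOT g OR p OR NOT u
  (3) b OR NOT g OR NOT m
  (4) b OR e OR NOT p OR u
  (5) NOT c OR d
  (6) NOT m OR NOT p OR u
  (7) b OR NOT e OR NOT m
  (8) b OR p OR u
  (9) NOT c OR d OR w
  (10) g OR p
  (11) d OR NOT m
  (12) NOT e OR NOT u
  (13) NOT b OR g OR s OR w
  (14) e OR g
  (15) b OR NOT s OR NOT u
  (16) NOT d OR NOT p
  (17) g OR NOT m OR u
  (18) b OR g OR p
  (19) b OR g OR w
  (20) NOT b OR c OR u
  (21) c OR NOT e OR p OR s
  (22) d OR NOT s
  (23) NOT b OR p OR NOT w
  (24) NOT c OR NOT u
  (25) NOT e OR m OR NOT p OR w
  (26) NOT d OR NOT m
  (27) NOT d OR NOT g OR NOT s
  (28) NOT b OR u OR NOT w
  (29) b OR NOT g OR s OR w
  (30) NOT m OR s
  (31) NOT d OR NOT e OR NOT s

Set d = False.
  then (NOT c OR d) forces c = False.
  then (d OR NOT m) forces m = False.
  then (d OR NOT s) forces s = False.
Set w = True.
Set b = False.
Set u = False.
  then (b OR p OR u) forces p = True.
  then (b OR e OR NOT p OR u) forces e = True.
Set g = True.
All clauses satisfied.

d=F, w=T, m=F, c=F, b=F, s=F, u=F, e=T, g=T, p=T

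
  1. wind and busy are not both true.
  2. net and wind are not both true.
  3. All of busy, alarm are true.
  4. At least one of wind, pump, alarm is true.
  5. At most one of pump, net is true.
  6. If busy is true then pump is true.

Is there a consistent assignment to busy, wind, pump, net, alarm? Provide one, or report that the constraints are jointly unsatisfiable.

busy=T, wind=F, pump=T, net=F, alarm=T

  (1) wind=F, busy=T — not both ✓
  (2) net=F, wind=F — not both ✓
  (3) {busy, alarm}: all 2 true ✓
  (4) {wind, pump, alarm}: 2 true — at least one ✓
  (5) {pump, net}: 1 true — at most one ✓
  (6) busy=T ⇒ pump: T ✓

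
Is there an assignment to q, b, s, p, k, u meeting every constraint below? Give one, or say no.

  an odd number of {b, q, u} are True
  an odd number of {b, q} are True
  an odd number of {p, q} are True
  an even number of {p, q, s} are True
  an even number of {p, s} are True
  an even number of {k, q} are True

q = False, b = True, s = True, p = True, k = False, u = False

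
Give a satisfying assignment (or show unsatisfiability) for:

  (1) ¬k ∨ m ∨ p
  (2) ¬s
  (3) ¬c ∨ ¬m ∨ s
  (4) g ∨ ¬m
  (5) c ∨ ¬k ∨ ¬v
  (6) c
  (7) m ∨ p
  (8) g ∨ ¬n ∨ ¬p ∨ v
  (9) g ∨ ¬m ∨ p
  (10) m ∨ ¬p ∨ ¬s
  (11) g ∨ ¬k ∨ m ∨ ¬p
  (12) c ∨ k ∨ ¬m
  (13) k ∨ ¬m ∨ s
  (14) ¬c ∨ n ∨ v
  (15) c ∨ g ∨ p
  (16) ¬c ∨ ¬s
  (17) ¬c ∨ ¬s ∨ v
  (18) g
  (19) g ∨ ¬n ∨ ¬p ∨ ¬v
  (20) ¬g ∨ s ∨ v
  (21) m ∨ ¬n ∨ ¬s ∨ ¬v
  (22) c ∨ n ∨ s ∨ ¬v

Unit clause (¬s) forces s = False.
Unit clause (c) forces c = True.
Unit clause (g) forces g = True.
In (¬g ∨ s ∨ v) only v is left, so v = True.
In (¬c ∨ ¬m ∨ s) only ¬m is left, so m = False.
In (m ∨ p) only p is left, so p = True.
Set k = True.
Set n = True.
All clauses satisfied.

c = True, p = True, k = True, n = True, g = True, s = False, m = False, v = True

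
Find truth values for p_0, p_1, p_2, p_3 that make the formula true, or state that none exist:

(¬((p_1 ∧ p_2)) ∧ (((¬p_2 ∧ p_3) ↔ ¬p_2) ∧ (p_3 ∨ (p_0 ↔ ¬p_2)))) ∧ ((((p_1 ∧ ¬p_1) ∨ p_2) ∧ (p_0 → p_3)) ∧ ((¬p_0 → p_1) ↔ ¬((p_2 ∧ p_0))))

Case p_2 = True: the formula simplifies to (¬p_1 ∧ (p_3 ∨ ¬p_0)) ∧ ((p_0 → p_3) ∧ ((¬p_0 → p_1) ↔ ¬p_0)).
  p_0 = True: the conjunct (¬p_0 → p_1) ↔ ¬p_0 becomes (False → p_1) ↔ ¬True = False.
  p_0 = False: simplifies to ¬p_1 ∧ p_1.
    p_1 = True: the conjunct ¬p_1 is False.
    p_1 = False: the conjunct p_1 is False.
Case p_2 = False: the formula simplifies to (p_3 ∧ (p_3 ∨ p_0)) ∧ (((p_1 ∧ ¬p_1) ∧ (p_0 → p_3)) ∧ (¬p_0 → p_1)).
  p_1 = True: the conjunct ¬p_1 is False.
  p_1 = False: the conjunct p_1 is False.
Both cases fail — unsatisfiable.

The formula is unsatisfiable.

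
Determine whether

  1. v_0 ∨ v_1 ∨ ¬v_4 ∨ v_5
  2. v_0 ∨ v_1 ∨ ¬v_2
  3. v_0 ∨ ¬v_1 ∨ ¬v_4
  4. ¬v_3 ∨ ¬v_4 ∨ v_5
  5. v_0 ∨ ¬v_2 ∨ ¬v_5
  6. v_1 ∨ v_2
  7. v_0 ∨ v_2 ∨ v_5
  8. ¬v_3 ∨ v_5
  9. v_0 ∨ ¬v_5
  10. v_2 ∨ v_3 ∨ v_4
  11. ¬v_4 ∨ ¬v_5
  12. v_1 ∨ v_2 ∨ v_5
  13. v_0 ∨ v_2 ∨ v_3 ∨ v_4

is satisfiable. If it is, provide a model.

v_0 = True, v_1 = True, v_2 = True, v_3 = False, v_4 = False, v_5 = True

Set v_0 = True.
Set v_1 = True.
Set v_2 = True.
Set v_3 = False.
Set v_4 = False.
Set v_5 = True.
All clauses satisfied.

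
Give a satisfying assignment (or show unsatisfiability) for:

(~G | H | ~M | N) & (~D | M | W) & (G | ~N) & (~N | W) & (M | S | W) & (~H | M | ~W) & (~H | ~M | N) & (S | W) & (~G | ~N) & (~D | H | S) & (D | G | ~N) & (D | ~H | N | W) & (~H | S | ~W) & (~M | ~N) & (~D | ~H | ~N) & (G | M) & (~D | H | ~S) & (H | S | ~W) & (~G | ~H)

Try H = True:
  (~G | ~H) forces G = False.
  (G | ~N) forces N = False.
  (~H | ~M | N) forces M = False.
  clause (G | M) is falsified — backtrack.
So H = False.
Set D = False.
Set M = True.
  then (~M | ~N) forces N = False.
  then (~G | H | ~M | N) forces G = False.
Set W = True.
  then (H | S | ~W) forces S = True.
All clauses satisfied.

H = False, D = False, M = True, W = True, S = True, N = False, G = False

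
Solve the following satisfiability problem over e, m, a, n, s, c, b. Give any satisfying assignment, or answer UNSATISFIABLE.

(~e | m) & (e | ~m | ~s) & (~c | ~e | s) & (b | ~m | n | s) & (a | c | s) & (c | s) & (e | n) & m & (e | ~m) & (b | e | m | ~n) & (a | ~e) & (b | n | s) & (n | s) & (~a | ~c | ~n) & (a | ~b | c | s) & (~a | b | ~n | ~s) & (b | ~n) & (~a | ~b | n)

Unit clause (m) forces m = True.
In (e | ~m) only e is left, so e = True.
In (a | ~e) only a is left, so a = True.
Set n = True.
  then (~a | ~c | ~n) forces c = False.
  then (b | ~n) forces b = True.
  then (c | s) forces s = True.
All clauses satisfied.

e=T, m=T, a=T, n=T, s=T, c=F, b=T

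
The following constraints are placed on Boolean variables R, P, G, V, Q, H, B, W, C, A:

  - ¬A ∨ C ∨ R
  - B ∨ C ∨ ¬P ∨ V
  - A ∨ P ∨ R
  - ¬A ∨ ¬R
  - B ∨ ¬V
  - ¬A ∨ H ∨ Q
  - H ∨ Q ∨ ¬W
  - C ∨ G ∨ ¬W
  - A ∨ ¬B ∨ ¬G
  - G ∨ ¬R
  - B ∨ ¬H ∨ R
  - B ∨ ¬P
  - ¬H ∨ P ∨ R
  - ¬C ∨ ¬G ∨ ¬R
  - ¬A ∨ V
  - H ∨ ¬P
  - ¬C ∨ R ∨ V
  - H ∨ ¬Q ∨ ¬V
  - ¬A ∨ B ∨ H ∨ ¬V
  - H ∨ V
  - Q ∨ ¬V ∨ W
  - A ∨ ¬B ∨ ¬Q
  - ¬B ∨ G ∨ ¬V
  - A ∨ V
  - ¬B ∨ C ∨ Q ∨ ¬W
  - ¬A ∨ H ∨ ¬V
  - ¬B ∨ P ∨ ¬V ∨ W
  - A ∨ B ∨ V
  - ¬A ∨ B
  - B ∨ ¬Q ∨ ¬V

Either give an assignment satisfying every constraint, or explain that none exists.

Try R = True:
  (¬A ∨ ¬R) forces A = False.
  (G ∨ ¬R) forces G = True.
  (A ∨ ¬B ∨ ¬G) forces B = False.
  (B ∨ ¬V) forces V = False.
  clause (A ∨ V) is falsified — backtrack.
So R = False.
Set P = True.
  then (B ∨ ¬P) forces B = True.
  then (H ∨ ¬P) forces H = True.
Set G = True.
  then (A ∨ ¬B ∨ ¬G) forces A = True.
  then (¬A ∨ V) forces V = True.
  then (¬A ∨ C ∨ R) forces C = True.
Set Q = True.
Set W = False.
All clauses satisfied.

R: False; P: True; G: True; V: True; Q: True; H: True; B: True; W: False; C: True; A: True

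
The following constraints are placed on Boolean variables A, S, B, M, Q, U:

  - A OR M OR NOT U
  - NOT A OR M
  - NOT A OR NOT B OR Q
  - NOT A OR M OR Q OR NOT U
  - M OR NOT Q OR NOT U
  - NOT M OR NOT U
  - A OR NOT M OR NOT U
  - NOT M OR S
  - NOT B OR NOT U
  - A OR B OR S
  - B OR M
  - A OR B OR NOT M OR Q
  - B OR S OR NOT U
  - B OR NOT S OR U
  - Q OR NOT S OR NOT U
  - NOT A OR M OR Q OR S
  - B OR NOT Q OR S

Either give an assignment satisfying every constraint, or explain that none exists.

A: False, S: True, B: True, M: False, Q: False, U: False

Set A = False.
Set S = True.
Try B = False:
  (B OR M) forces M = True.
  (NOT M OR NOT U) forces U = False.
  clause (B OR NOT S OR U) is falsified — backtrack.
So B = True.
  then (NOT B OR NOT U) forces U = False.
Set M = False.
Set Q = False.
All clauses satisfied.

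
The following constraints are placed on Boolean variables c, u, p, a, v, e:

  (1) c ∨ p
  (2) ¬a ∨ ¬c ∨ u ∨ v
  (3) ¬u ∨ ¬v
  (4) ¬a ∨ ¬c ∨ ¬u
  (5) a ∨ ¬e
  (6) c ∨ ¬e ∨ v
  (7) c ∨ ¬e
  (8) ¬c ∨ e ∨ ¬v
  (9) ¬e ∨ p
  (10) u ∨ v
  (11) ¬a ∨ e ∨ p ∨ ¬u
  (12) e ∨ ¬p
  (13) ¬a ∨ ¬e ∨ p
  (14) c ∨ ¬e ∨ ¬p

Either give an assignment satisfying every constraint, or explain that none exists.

c = True; u = True; p = False; a = False; v = False; e = False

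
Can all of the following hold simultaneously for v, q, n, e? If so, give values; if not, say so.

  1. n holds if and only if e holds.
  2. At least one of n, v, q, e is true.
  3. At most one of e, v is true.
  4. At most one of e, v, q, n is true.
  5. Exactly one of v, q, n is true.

v=F; q=T; n=F; e=F

  (1) n=F, e=F — same ✓
  (2) {n, v, q, e}: 1 true — at least one ✓
  (3) {e, v}: 0 true — at most one ✓
  (4) {e, v, q, n}: 1 true — at most one ✓
  (5) {v, q, n}: 1 true — exactly one ✓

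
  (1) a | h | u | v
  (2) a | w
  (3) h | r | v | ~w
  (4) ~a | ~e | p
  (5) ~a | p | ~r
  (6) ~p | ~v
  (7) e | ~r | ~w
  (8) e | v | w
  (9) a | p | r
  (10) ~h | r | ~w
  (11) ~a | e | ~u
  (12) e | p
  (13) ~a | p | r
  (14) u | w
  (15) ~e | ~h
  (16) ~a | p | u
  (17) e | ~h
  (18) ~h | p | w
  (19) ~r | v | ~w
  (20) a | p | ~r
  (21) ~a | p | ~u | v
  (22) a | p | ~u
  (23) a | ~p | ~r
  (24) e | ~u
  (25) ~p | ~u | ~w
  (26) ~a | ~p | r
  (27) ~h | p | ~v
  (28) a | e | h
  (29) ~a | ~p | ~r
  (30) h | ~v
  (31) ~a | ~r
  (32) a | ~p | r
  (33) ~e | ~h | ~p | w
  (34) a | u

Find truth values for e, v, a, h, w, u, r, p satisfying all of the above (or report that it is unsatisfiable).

UNSATISFIABLE

Case a = True:
  (~a | ~r) forces r = False.
  (~a | p | r) forces p = True.
  Clause (~a | ~p | r) is falsified — contradiction.
Case a = False:
  (a | w) forces w = True.
  (a | u) forces u = True.
  (a | p | ~u) forces p = True.
  Clause (~p | ~u | ~w) is falsified — contradiction.
Both cases fail, so the formula is unsatisfiable.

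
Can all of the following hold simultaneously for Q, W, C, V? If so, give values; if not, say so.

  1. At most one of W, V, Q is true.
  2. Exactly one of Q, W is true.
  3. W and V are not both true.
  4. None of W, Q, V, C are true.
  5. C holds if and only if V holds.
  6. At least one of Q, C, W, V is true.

Case Q = True:
  Constraint (4) is violated (Q=T) — contradiction.
Case Q = False:
  (2) with Q=F forces W = True.
  Constraint (4) is violated (W=T) — contradiction.
Both cases fail — unsatisfiable.

UNSATISFIABLE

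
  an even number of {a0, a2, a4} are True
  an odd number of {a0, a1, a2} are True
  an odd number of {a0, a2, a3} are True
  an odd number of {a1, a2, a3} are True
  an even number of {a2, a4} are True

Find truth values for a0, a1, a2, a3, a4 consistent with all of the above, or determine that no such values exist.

a0=F; a1=F; a2=T; a3=F; a4=T

{a0, a2, a4}: 2 true → even ✓
{a0, a1, a2}: 1 true → odd ✓
{a0, a2, a3}: 1 true → odd ✓
{a1, a2, a3}: 1 true → odd ✓
{a2, a4}: 2 true → even ✓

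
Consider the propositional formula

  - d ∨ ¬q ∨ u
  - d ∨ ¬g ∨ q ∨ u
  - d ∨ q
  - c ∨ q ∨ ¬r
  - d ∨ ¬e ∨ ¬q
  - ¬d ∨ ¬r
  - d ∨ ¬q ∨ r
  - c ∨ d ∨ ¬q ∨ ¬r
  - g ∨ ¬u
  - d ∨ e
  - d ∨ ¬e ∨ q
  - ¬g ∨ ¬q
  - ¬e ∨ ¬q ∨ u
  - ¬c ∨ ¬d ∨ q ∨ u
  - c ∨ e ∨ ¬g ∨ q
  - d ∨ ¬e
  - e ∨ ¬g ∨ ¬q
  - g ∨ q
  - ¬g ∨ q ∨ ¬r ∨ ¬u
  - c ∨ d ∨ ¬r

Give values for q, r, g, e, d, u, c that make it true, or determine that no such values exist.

Set q = False.
  then (d ∨ q) forces d = True.
  then (¬d ∨ ¬r) forces r = False.
  then (g ∨ q) forces g = True.
Set e = True.
Set u = False.
  then (¬c ∨ ¬d ∨ q ∨ u) forces c = False.
All clauses satisfied.

q = False; r = False; g = True; e = True; d = True; u = False; c = False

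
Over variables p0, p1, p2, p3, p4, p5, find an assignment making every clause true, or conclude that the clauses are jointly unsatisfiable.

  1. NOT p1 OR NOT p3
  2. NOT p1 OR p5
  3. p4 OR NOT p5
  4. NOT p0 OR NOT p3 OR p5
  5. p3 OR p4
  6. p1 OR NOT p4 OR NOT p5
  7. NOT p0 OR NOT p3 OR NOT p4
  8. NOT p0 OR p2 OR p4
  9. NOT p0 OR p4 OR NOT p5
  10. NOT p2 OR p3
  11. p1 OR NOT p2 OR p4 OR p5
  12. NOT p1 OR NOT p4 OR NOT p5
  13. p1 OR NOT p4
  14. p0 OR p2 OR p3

p0=F, p1=F, p2=F, p3=T, p4=F, p5=F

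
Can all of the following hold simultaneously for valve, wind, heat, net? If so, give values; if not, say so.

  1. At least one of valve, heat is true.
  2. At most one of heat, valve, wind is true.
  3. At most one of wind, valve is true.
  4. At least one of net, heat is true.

valve=F; wind=F; heat=T; net=F

  (1) {valve, heat}: 1 true — at least one ✓
  (2) {heat, valve, wind}: 1 true — at most one ✓
  (3) {wind, valve}: 0 true — at most one ✓
  (4) {net, heat}: 1 true — at least one ✓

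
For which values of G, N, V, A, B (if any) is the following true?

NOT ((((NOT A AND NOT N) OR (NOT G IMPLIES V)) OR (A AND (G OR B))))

G: False, N: True, V: False, A: True, B: False

  NOT ((((NOT A AND NOT N) OR (NOT G IMPLIES V)) OR (A AND (G OR B)))) = True
    ((NOT A AND NOT N) OR (NOT G IMPLIES V)) OR (A AND (G OR B)) = False
      (NOT A AND NOT N) OR (NOT G IMPLIES V) = False
        NOT A AND NOT N = False
          NOT A = False
          NOT N = False
        NOT G IMPLIES V = False
          NOT G = True
      A AND (G OR B) = False
        G OR B = False
The formula evaluates to True.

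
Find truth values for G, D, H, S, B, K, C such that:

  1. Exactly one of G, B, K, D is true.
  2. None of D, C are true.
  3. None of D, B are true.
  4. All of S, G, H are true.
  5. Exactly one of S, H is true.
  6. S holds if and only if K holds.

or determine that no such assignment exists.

The formula is unsatisfiable.

Case H = True:
  (2) forces D = False.
  (2) forces C = False.
  (3) forces B = False.
  (4) forces S = True.
  Constraint (5) is violated (S=T, H=T) — contradiction.
Case H = False:
  Constraint (4) is violated (H=F) — contradiction.
Both cases fail — unsatisfiable.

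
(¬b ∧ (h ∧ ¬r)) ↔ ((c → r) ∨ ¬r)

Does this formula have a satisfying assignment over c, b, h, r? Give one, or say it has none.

c=F, b=F, h=T, r=F

  (¬b ∧ (h ∧ ¬r)) ↔ ((c → r) ∨ ¬r) = True
    ¬b ∧ (h ∧ ¬r) = True
      ¬b = True
      h ∧ ¬r = True
        ¬r = True
    (c → r) ∨ ¬r = True
      c → r = True
      ¬r = True
The formula evaluates to True.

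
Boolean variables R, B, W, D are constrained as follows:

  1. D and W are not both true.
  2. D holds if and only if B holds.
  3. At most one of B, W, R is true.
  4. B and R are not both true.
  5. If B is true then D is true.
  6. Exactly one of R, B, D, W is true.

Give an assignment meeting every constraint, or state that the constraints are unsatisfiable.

R = True, B = False, W = False, D = False

  (1) D=F, W=F — not both ✓
  (2) D=F, B=F — same ✓
  (3) {B, W, R}: 1 true — at most one ✓
  (4) B=F, R=T — not both ✓
  (5) B=F ⇒ D: vacuous ✓
  (6) {R, B, D, W}: 1 true — exactly one ✓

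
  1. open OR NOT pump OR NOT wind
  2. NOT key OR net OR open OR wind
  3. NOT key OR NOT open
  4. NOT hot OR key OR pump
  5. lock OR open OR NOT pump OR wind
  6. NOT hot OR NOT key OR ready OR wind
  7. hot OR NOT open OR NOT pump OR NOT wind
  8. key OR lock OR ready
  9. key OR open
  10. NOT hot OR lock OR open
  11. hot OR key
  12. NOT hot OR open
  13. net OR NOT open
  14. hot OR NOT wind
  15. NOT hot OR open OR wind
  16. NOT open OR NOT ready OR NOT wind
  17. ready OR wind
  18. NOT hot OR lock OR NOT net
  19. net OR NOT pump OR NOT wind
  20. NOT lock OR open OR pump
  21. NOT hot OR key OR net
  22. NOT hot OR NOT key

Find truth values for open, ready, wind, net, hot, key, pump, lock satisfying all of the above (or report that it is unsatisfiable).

open = False, ready = True, wind = False, net = True, hot = False, key = True, pump = False, lock = False

Set open = False.
  then (key OR open) forces key = True.
  then (NOT hot OR open) forces hot = False.
  then (hot OR NOT wind) forces wind = False.
  then (ready OR wind) forces ready = True.
  then (NOT key OR net OR open OR wind) forces net = True.
Set pump = False.
  then (NOT lock OR open OR pump) forces lock = False.
All clauses satisfied.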